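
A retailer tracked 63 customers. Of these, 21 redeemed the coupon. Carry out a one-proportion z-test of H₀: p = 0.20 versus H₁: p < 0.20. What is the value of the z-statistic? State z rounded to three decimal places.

p̂ = 21/63 = 0.33333.
Under H₀, SE = √(p₀(1−p₀)/n) = √(0.20·0.80/63) = √0.002539683 = 0.050395.
z = (0.33333 − 0.20)/0.050395 = 0.13333/0.050395 = 2.646.

z = 2.646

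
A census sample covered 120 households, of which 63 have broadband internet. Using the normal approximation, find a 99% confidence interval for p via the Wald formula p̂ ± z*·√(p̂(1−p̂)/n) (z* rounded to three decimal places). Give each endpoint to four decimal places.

p̂ = 63/120 = 0.52500.
SE(p̂) = √(0.52500·0.47500/120) = 0.045586.
z* = 2.576 at the 99% level.
Margin of error: 2.576 × 0.045586 = 0.11743.
So the interval runs from 0.4076 to 0.6424.

(0.4076, 0.6424)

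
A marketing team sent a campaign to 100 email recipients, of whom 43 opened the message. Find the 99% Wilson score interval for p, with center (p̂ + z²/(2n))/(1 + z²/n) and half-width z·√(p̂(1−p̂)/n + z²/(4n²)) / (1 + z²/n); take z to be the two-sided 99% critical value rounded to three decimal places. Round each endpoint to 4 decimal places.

p̂ = 43/100 = 0.43000; z = 2.576, so z² = 6.635776.
Denominator 1 + z²/n = 1 + 6.635776/100 = 1.066358.
Adjusted center: (0.43000 + z²/(2n))/1.066358 = 0.43436.
Radicand: p̂(1−p̂)/n + z²/(4n²) = 0.002451000 + 0.000165894 = 0.002616894.
Half-width = 2.576·√0.002616894/1.066358 = 0.12358.
Interval: 0.43436 ± 0.12358 → (0.3108, 0.5579).

(0.3108, 0.5579)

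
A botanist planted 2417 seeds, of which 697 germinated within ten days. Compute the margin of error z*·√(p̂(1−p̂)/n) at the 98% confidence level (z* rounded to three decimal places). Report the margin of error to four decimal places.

ME = 0.0214

The sample proportion is 697/2417 = 0.28837.
SE(p̂) = √(0.28837·0.71163/2417) = 0.009214.
z* = 2.326 at the 98% level.
ME = 2.326·0.009214 = 0.0214.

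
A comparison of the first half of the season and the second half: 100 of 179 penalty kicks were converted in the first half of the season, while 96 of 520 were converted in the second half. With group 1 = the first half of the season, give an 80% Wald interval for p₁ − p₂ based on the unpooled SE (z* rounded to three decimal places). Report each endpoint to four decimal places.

p̂₁ = 0.55866, p̂₂ = 0.18462, so the observed difference is 0.37404.
Unpooled SE = √(p̂₁(1−p̂₁)/n₁ + p̂₂(1−p̂₂)/n₂) = √(0.001377425 + 0.000289486) = 0.040828.
For 80% confidence, z* = 1.282. Margin of error = 0.05234.
CI: 0.37404 ± 0.05234 = (0.3217, 0.4264).

(0.3217, 0.4264)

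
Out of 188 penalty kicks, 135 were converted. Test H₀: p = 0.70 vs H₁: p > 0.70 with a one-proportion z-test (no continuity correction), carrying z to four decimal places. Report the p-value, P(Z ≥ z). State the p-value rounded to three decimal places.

The sample proportion is 135/188 = 0.71809.
Null standard error: √(0.70·0.30/188) = √0.001117021 = 0.033422.
Test statistic (full precision, shown to 4 dp): z = (135/188 − 0.70)/SE₀ ≈ 0.5411.
From the standard normal, P(Z ≥ z) = 0.294.

p-value = 0.294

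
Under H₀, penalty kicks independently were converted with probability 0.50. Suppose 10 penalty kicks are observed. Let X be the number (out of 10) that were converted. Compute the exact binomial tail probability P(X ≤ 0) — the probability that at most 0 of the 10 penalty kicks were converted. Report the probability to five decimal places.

X is binomial with n = 10 and p = 0.50.
P(X ≤ 0) = C(10,0)·0.50^0·0.50^10.
= 0.000977 = 0.00098.

P = 0.00098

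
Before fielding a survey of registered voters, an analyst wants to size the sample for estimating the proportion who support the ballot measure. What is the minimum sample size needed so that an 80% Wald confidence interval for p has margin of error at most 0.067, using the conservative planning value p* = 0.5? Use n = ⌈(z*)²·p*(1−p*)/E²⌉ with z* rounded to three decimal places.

n = 92

The 80% critical value is z* = 1.282.
p*(1−p*) = 0.50·0.50 = 0.2500.
(z*)²·p*(1−p*)/E² = 1.643524·0.2500/0.004489 = 91.531.
⌈91.531⌉ = 92.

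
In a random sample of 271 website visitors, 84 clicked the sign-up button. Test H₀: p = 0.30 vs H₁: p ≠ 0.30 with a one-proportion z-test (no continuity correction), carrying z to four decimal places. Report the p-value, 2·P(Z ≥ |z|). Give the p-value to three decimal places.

p-value = 0.720

With x = 84 successes in n = 271, p̂ = 0.30996.
SE₀ = √(0.30·0.70/271) = 0.027837.
Test statistic (full precision, shown to 4 dp): z = (84/271 − 0.30)/SE₀ ≈ 0.3579.
p-value = 2·P(Z ≥ |z|) with z = 0.3579 → 0.720.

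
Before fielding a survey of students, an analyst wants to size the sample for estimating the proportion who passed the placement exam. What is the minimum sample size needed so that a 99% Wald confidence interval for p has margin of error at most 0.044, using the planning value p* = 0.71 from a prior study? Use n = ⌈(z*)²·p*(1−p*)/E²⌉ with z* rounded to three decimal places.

n = 706

For 99% confidence, z* = 2.576.
p*(1−p*) = 0.71·0.29 = 0.2059.
(z*)²·p*(1−p*)/E² = 6.635776·0.2059/0.001936 = 705.737.
Rounding up, n = 706.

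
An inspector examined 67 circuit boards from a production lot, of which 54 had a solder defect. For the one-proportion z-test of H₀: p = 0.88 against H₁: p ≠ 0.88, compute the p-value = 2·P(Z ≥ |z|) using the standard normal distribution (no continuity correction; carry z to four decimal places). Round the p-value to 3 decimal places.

p-value = 0.062

The sample proportion is 54/67 = 0.80597.
SE₀ = √(0.88·0.12/67) = 0.039700.
z = (p̂ − p₀)/SE = (54/67 − 0.88)/0.039700 ≈ -1.8647.
From the standard normal, 2·P(Z ≥ |z|) = 0.062.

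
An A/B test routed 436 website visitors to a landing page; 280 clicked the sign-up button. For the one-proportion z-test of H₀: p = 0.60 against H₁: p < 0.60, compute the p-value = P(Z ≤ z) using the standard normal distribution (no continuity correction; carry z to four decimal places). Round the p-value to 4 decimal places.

p-value = 0.9640

p̂ = 280/436 = 0.64220.
SE₀ = √(0.60·0.40/436) = 0.023462.
z = (p̂ − p₀)/SE = (280/436 − 0.60)/0.023462 ≈ 1.7987.
From the standard normal, P(Z ≤ z) = 0.9640.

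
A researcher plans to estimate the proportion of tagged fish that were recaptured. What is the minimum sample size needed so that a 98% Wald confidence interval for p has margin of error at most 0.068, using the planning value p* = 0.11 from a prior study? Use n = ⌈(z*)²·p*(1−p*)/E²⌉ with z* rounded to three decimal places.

n = 115

For 98% confidence, z* = 2.326.
p*(1−p*) = 0.0979.
Required n before rounding: 5.410276 × 0.0979 / 0.068² = 114.547.
⌈114.547⌉ = 115.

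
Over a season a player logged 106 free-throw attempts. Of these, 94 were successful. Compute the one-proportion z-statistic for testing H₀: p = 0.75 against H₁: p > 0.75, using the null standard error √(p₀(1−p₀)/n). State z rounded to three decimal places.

The sample proportion is 94/106 = 0.88679.
Null standard error: √(0.75·0.25/106) = √0.001768868 = 0.042058.
z = (p̂ − p₀)/SE = (0.88679 − 0.75)/0.042058 = 3.252.

z = 3.252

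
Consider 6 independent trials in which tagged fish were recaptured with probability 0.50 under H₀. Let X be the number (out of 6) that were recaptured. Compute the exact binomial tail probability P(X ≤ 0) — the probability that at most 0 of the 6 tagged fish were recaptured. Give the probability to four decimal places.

X ~ Binomial(n=6, p=0.50).
P(X ≤ 0) = C(6,0)·0.50^0·0.50^6.
= 0.015625 = 0.0156.

P = 0.0156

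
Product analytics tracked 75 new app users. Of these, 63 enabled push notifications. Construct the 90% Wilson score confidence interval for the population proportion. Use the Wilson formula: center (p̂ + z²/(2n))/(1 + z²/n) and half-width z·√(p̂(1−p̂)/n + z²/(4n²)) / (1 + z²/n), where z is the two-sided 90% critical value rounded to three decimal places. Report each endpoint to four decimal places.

Here p̂ = 63/75 = 0.84000 and z = 1.645 (z² = 2.706025).
Denominator 1 + z²/n = 1 + 2.706025/75 = 1.036080.
Center = (0.84000 + 0.018040)/1.036080 = 0.82816.
Radicand: p̂(1−p̂)/n + z²/(4n²) = 0.001792000 + 0.000120268 = 0.001912268.
Half-width = 1.645·√0.001912268/1.036080 = 0.06943.
So the interval runs from 0.7587 to 0.8976.

(0.7587, 0.8976)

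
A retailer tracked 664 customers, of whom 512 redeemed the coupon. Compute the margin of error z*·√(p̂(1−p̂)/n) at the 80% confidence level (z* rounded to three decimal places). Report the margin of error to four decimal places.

p̂ = 512/664 = 0.77108.
SE = √(p̂(1−p̂)/n) = √(0.176513/664) = 0.016304.
For 80% confidence, z* = 1.282.
So ME = 0.0209.

ME = 0.0209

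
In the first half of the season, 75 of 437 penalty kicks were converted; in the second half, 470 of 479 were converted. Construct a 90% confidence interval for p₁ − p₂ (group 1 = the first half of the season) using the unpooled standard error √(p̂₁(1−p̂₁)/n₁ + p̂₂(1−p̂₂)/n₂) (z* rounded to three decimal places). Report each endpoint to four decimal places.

(-0.8410, -0.7782)

p̂₁ = 75/437 = 0.17162, p̂₂ = 470/479 = 0.98121; p̂₁ − p̂₂ = -0.80959.
SE = √(0.000325331 + 0.000038489) = √0.000363820 = 0.019074.
The 90% critical value is z* = 1.645. Margin = 1.645·0.019074 = 0.03138.
So the interval runs from -0.8410 to -0.7782.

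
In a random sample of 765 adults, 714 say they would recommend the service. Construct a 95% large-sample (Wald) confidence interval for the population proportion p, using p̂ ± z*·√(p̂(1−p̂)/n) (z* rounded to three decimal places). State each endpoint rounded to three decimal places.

The sample proportion is 714/765 = 0.93333.
SE = √(p̂(1−p̂)/n) = √(0.062222/765) = 0.009019.
The 95% critical value is z* = 1.960.
Margin of error: 1.960 × 0.009019 = 0.01768.
Interval: 0.93333 ± 0.01768 → (0.916, 0.951).

(0.916, 0.951)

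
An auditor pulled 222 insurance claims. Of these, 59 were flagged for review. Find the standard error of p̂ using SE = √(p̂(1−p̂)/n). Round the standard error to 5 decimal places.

Sample proportion p̂ = 59/222 = 0.26577.
p̂(1−p̂) = 0.26577·0.73423 = 0.195136.
SE = √(0.195136/222) = 0.02965.

SE = 0.02965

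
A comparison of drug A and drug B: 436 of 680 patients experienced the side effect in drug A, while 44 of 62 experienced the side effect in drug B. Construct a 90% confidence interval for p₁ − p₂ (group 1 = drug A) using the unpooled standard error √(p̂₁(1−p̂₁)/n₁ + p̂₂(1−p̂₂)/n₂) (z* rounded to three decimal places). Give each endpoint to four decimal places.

p̂₁ = 436/680 = 0.64118, p̂₂ = 44/62 = 0.70968; p̂₁ − p̂₂ = -0.06850.
Unpooled SE = √(p̂₁(1−p̂₁)/n₁ + p̂₂(1−p̂₂)/n₂) = √(0.000338337 + 0.003323151) = 0.060510.
For 90% confidence, z* = 1.645. Margin of error = 0.09954.
CI: -0.06850 ± 0.09954 = (-0.1680, 0.0310).

(-0.1680, 0.0310)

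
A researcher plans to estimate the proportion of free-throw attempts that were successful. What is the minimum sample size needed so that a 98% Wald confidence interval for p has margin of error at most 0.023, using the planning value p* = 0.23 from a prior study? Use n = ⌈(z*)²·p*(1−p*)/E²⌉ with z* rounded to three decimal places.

For 98% confidence, z* = 2.326.
p*(1−p*) = 0.1771.
Required n before rounding: 5.410276 × 0.1771 / 0.023² = 1811.266.
⌈1811.266⌉ = 1812.

n = 1812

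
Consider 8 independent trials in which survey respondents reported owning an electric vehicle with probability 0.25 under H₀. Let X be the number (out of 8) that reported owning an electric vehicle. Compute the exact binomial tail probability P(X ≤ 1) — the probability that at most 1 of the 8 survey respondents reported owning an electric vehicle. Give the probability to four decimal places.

P = 0.3671

X is binomial with n = 8 and p = 0.25.
P(X ≤ 1) = C(8,0)·0.25^0·0.75^8 + C(8,1)·0.25^1·0.75^7.
= 0.100113 + 0.266968 = 0.3671.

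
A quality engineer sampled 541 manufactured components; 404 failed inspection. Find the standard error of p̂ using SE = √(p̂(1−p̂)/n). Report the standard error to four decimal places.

p̂ = 404/541 = 0.74677.
p̂(1−p̂) = 0.189105.
SE = √(0.189105/541) = √0.000349547 = 0.0187.

SE = 0.0187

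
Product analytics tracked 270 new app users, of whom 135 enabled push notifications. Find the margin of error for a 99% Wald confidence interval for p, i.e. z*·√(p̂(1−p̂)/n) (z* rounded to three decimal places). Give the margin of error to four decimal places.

ME = 0.0784

The sample proportion is 135/270 = 0.50000.
Standard error of p̂: √(0.250000/270) = √0.000925926 = 0.030429.
The 99% critical value is z* = 2.576.
So ME = 0.0784.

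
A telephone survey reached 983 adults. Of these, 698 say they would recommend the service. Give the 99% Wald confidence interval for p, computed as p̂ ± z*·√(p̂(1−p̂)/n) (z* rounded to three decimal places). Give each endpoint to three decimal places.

p̂ = 698/983 = 0.71007.
Standard error of p̂: √(0.205870/983) = √0.000209430 = 0.014472.
For 99% confidence, z* = 2.576.
Margin = 2.576·0.014472 = 0.03728.
CI: 0.71007 ± 0.03728 = (0.673, 0.747).

(0.673, 0.747)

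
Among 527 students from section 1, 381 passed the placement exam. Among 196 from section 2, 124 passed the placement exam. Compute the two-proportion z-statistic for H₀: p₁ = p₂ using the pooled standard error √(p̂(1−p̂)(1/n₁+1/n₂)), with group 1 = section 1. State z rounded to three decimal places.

z = 2.352

Sample proportions: p̂₁ = 381/527 = 0.72296 and p̂₂ = 124/196 = 0.63265.
Pooling: p̂ = 505/723 = 0.69848.
Pooled SE = √[0.2106063·0.00699957] ≈ 0.038395.
z = (p̂₁ − p̂₂)/SE = (0.72296 − 0.63265)/0.038395 = 0.09031/0.038395 = 2.352.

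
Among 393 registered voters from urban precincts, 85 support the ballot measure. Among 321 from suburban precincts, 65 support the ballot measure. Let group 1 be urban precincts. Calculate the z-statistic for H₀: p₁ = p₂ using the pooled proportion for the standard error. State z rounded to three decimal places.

p̂₁ = 85/393 = 0.21628, p̂₂ = 65/321 = 0.20249.
Pooling: p̂ = 150/714 = 0.21008.
SE = √[p̂(1−p̂)(1/n₁+1/n₂)] = √[0.21008·0.78992·(1/393+1/321)] ≈ 0.030647.
z = 0.01379/0.030647 = 0.450.

z = 0.450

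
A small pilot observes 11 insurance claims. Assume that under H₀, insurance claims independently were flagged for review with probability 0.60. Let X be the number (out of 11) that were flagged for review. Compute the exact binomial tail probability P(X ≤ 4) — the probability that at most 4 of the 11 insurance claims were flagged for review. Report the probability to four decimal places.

X is binomial with n = 11 and p = 0.60.
P(X ≤ 4) = Σ_{j=0}^{4} C(11,j)·0.60^j·0.40^{11−j}.
= 0.000042 + 0.000692 + 0.005190 + 0.023357 + 0.070071 = 0.0994.

P = 0.0994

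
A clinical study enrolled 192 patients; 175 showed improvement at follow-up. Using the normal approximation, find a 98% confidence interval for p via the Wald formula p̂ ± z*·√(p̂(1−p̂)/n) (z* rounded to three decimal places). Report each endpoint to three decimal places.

(0.864, 0.959)

Sample proportion p̂ = 175/192 = 0.91146.
SE(p̂) = √(0.91146·0.08854/192) = 0.020502.
The 98% critical value is z* = 2.326.
Margin = 2.326·0.020502 = 0.04769.
CI: 0.91146 ± 0.04769 = (0.864, 0.959).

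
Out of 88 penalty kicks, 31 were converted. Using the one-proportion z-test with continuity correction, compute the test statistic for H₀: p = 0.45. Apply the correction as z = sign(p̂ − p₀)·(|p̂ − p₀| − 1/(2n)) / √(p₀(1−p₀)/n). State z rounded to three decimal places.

z = -1.736

Sample proportion p̂ = 31/88 = 0.35227. p̂ − p₀ = -0.097727.
Continuity correction 1/(2n) = 1/176 = 0.005682.
Corrected numerator: |-0.097727| − 0.005682 = 0.092045.
SE₀ = √(0.45·0.55/88) = 0.053033.
z = (−)0.092045/0.053033 = -1.736.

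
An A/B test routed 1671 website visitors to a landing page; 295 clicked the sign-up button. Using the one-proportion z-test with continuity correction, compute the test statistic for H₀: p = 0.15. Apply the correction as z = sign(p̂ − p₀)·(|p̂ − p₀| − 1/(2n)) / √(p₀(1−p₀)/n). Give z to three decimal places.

z = 3.004

Sample proportion p̂ = 295/1671 = 0.17654. p̂ − p₀ = 0.026541.
Continuity correction 1/(2n) = 1/3342 = 0.000299.
Corrected numerator: |0.026541| − 0.000299 = 0.026242.
Null standard error: √(0.15·0.85/1671) = √0.000076302 = 0.008735.
z = +0.026242/0.008735 = 3.004.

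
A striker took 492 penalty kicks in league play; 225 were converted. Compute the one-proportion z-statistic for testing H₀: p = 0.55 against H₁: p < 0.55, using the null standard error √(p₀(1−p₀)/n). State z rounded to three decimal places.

z = -4.132

With x = 225 successes in n = 492, p̂ = 0.45732.
Null standard error: √(0.55·0.45/492) = √0.000503049 = 0.022429.
z = (p̂ − p₀)/SE = (0.45732 − 0.55)/0.022429 = -4.132.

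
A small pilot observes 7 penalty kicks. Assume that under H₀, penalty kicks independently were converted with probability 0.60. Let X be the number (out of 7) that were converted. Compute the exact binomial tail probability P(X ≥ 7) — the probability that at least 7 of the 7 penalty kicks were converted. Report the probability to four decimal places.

X is binomial with n = 7 and p = 0.60.
P(X ≥ 7) = C(7,7)·0.60^7·0.40^0.
= 0.027994 = 0.0280.

P = 0.0280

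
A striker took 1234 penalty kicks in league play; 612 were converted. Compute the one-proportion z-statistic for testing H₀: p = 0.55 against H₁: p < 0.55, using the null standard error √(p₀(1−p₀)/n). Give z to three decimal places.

z = -3.817

The sample proportion is 612/1234 = 0.49595.
Under H₀, SE = √(p₀(1−p₀)/n) = √(0.55·0.45/1234) = √0.000200567 = 0.014162.
z = (p̂ − p₀)/SE = (0.49595 − 0.55)/0.014162 = -3.817.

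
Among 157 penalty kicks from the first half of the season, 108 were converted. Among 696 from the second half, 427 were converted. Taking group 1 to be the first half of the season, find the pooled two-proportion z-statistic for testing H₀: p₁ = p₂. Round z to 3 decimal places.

Sample proportions: p̂₁ = 108/157 = 0.68790 and p̂₂ = 427/696 = 0.61351.
Pooling: p̂ = 535/853 = 0.62720.
Pooled SE = √[0.2338206·0.00780621] ≈ 0.042723.
z = 0.07439/0.042723 = 1.741.

z = 1.741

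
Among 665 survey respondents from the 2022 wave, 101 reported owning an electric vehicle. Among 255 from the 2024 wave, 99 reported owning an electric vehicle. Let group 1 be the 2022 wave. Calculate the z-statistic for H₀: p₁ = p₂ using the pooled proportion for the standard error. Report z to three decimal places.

Sample proportions: p̂₁ = 101/665 = 0.15188 and p̂₂ = 99/255 = 0.38824.
Pooling: p̂ = 200/920 = 0.21739.
Pooled SE = √[0.1701323·0.00542533] ≈ 0.030381.
z = -0.23636/0.030381 = -7.780.

z = -7.780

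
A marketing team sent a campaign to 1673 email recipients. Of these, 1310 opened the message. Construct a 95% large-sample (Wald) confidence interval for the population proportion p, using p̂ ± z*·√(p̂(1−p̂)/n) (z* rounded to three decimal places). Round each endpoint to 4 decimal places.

p̂ = 1310/1673 = 0.78302.
SE(p̂) = √(0.78302·0.21698/1673) = 0.010077.
z* = 1.960 at the 95% level.
Margin = 1.960·0.010077 = 0.01975.
CI: 0.78302 ± 0.01975 = (0.7633, 0.8028).

(0.7633, 0.8028)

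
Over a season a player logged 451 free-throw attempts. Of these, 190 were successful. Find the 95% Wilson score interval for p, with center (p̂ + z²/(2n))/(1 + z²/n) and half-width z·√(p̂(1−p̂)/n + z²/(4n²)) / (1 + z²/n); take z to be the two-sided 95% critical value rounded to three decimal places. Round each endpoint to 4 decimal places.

(0.3766, 0.4673)

Here p̂ = 190/451 = 0.42129 and z = 1.960 (z² = 3.841600).
1 + z²/n = 1.008518.
Adjusted center: (0.42129 + z²/(2n))/1.008518 = 0.42195.
Radicand: p̂(1−p̂)/n + z²/(4n²) = 0.000540586 + 0.000004722 = 0.000545308.
Half-width = z·√(radicand)/denom = 1.960·0.023352/1.008518 = 0.04538.
So the interval runs from 0.3766 to 0.4673.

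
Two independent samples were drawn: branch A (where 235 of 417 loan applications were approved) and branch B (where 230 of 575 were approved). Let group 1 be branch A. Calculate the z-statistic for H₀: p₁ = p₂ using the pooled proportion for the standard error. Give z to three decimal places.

z = 5.095

Sample proportions: p̂₁ = 235/417 = 0.56355 and p̂₂ = 230/575 = 0.40000.
Pooling: p̂ = 465/992 = 0.46875.
Pooled SE = √[0.2490234·0.00413721] ≈ 0.032098.
z = (p̂₁ − p̂₂)/SE = (0.56355 − 0.40000)/0.032098 = 0.16355/0.032098 = 5.095.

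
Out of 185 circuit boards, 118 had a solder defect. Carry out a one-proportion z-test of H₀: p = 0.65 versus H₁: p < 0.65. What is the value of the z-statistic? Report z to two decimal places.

z = -0.35

p̂ = 118/185 = 0.63784.
Null standard error: √(0.65·0.35/185) = √0.001229730 = 0.035068.
z = (p̂ − p₀)/SE = (0.63784 − 0.65)/0.035068 = -0.35.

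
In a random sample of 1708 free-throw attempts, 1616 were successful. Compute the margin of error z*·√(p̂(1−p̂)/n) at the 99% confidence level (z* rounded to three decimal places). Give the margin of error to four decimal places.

p̂ = 1616/1708 = 0.94614.
Standard error of p̂: √(0.050963/1708) = √0.000029838 = 0.005462.
z* = 2.576 at the 99% level.
ME = 2.576·0.005462 = 0.0141.

ME = 0.0141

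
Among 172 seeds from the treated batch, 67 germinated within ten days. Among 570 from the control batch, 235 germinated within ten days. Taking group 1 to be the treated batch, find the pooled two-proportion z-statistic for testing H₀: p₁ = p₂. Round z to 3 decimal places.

p̂₁ = 67/172 = 0.38953, p̂₂ = 235/570 = 0.41228.
Pooling: p̂ = 302/742 = 0.40701.
Pooled SE = √[0.2413525·0.00756834] ≈ 0.042739.
z = (p̂₁ − p̂₂)/SE = (0.38953 − 0.41228)/0.042739 = -0.02275/0.042739 = -0.532.

z = -0.532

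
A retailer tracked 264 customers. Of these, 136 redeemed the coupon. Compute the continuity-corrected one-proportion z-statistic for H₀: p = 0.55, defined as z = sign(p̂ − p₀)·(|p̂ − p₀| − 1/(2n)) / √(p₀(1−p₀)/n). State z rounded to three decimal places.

z = -1.076

Sample proportion p̂ = 136/264 = 0.51515. p̂ − p₀ = -0.034848.
1/(2n) = 0.001894.
Corrected numerator: |-0.034848| − 0.001894 = 0.032954.
Null standard error: √(0.55·0.45/264) = √0.000937500 = 0.030619.
z = −0.032954/0.030619 = -1.076.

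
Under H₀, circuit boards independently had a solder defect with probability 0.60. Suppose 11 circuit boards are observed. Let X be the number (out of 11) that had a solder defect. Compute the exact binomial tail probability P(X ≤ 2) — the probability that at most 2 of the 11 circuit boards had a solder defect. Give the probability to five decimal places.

X ~ Binomial(n=11, p=0.60).
P(X ≤ 2) = C(11,0)·0.60^0·0.40^11 + C(11,1)·0.60^1·0.40^10 + C(11,2)·0.60^2·0.40^9.
= 0.000042 + 0.000692 + 0.005190 = 0.00592.

P = 0.00592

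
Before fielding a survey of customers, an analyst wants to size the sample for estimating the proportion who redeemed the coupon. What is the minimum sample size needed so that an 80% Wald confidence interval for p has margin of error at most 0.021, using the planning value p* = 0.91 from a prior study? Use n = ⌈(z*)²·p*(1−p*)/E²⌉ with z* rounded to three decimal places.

The 80% critical value is z* = 1.282.
p*(1−p*) = 0.91·0.09 = 0.0819.
(z*)²·p*(1−p*)/E² = 1.643524·0.0819/0.000441 = 305.226.
Rounding up, n = 306.

n = 306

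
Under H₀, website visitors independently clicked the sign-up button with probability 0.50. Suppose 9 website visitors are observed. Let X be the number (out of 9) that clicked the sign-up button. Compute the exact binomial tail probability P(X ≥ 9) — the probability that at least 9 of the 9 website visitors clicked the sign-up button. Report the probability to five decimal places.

X ~ Binomial(n=9, p=0.50).
P(X ≥ 9) = C(9,9)·0.50^9·0.50^0.
= 0.001953 = 0.00195.

P = 0.00195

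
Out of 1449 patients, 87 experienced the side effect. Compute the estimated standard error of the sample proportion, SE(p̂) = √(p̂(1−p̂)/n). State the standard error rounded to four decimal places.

SE = 0.0062

With x = 87 successes in n = 1449, p̂ = 0.06004.
p̂(1−p̂) = 0.056435.
Dividing by n and taking the root: √0.000038948 = 0.0062.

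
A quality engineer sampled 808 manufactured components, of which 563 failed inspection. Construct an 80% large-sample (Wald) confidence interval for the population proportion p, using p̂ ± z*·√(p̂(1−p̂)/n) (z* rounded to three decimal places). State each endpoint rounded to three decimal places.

(0.676, 0.718)

The sample proportion is 563/808 = 0.69678.
SE(p̂) = √(0.69678·0.30322/808) = 0.016170.
The 80% critical value is z* = 1.282.
Margin = 1.282·0.016170 = 0.02073.
So the interval runs from 0.676 to 0.718.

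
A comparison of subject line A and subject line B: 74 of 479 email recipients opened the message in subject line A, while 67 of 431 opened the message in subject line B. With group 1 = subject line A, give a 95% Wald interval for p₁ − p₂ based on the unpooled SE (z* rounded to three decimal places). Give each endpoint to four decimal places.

(-0.0481, 0.0461)

p̂₁ = 0.15449, p̂₂ = 0.15545, so the observed difference is -0.00096.
Unpooled SE = √(p̂₁(1−p̂₁)/n₁ + p̂₂(1−p̂₂)/n₂) = √(0.000272697 + 0.000304610) = 0.024027.
For 95% confidence, z* = 1.960. Margin of error = 0.04709.
Interval: -0.00096 ± 0.04709 → (-0.0481, 0.0461).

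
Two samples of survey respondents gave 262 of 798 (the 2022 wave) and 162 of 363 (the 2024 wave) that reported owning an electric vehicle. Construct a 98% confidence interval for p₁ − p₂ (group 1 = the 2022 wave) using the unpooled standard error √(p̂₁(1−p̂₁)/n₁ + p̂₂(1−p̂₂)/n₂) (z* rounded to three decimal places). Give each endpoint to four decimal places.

(-0.1899, -0.0460)

p̂₁ = 262/798 = 0.32832, p̂₂ = 162/363 = 0.44628; p̂₁ − p̂₂ = -0.11796.
SE = √(0.000276349 + 0.000680756) = √0.000957105 = 0.030937.
z* = 2.326 at the 98% level. Margin of error = 0.07196.
Interval: -0.11796 ± 0.07196 → (-0.1899, -0.0460).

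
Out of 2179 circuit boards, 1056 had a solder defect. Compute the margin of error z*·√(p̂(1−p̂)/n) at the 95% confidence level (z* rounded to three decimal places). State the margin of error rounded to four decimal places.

The sample proportion is 1056/2179 = 0.48463.
SE = √(p̂(1−p̂)/n) = √(0.249764/2179) = 0.010706.
For 95% confidence, z* = 1.960.
Margin of error = z*·SE = 1.960 × 0.010706 = 0.0210.

ME = 0.0210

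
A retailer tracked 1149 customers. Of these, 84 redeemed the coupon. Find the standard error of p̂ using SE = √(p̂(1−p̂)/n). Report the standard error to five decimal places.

SE = 0.00768

With x = 84 successes in n = 1149, p̂ = 0.07311.
p̂(1−p̂) = 0.067765.
Dividing by n and taking the root: √0.000058977 = 0.00768.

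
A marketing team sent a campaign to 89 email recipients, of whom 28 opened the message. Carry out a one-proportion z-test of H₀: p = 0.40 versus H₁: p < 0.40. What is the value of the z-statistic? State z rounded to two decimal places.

With x = 28 successes in n = 89, p̂ = 0.31461.
Null standard error: √(0.40·0.60/89) = √0.002696629 = 0.051929.
z = (p̂ − p₀)/SE = (0.31461 − 0.40)/0.051929 = -1.64.

z = -1.64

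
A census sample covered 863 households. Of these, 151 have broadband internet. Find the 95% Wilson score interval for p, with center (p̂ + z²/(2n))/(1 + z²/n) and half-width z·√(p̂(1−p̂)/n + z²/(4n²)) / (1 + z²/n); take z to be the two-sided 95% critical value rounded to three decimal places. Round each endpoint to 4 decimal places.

p̂ = 151/863 = 0.17497; z = 1.960, so z² = 3.841600.
1 + z²/n = 1.004451.
Adjusted center: (0.17497 + z²/(2n))/1.004451 = 0.17641.
Radicand: p̂(1−p̂)/n + z²/(4n²) = 0.000167273 + 0.000001290 = 0.000168563.
Half-width = z·√(radicand)/denom = 1.960·0.012983/1.004451 = 0.02533.
So the interval runs from 0.1511 to 0.2017.

(0.1511, 0.2017)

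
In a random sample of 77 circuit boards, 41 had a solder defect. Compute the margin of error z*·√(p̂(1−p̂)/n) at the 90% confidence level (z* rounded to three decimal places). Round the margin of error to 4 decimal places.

Sample proportion p̂ = 41/77 = 0.53247.
SE = √(p̂(1−p̂)/n) = √(0.248946/77) = 0.056860.
For 90% confidence, z* = 1.645.
Margin of error = z*·SE = 1.645 × 0.056860 = 0.0935.

ME = 0.0935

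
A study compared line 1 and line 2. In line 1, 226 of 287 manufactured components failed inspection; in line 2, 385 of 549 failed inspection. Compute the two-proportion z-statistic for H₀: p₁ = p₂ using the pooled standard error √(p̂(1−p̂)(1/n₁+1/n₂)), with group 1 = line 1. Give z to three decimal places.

Sample proportions: p̂₁ = 226/287 = 0.78746 and p̂₂ = 385/549 = 0.70128.
Pooling: p̂ = 611/836 = 0.73086.
Pooled SE = √[0.1967031·0.00530581] ≈ 0.032306.
z = (p̂₁ − p̂₂)/SE = (0.78746 − 0.70128)/0.032306 = 0.08618/0.032306 = 2.668.

z = 2.668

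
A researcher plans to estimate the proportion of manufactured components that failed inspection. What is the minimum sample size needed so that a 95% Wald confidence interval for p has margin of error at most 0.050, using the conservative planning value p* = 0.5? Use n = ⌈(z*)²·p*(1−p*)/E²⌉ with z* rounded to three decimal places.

n = 385

For 95% confidence, z* = 1.960.
p*(1−p*) = 0.50·0.50 = 0.2500.
(z*)²·p*(1−p*)/E² = 3.841600·0.2500/0.002500 = 384.160.
⌈384.160⌉ = 385.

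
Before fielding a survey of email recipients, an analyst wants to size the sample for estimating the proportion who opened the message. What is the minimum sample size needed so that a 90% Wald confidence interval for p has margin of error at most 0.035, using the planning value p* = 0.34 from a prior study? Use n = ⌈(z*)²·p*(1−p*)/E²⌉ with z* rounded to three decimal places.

For 90% confidence, z* = 1.645.
p*(1−p*) = 0.34·0.66 = 0.2244.
(z*)²·p*(1−p*)/E² = 2.706025·0.2244/0.001225 = 495.700.
⌈495.700⌉ = 496.

n = 496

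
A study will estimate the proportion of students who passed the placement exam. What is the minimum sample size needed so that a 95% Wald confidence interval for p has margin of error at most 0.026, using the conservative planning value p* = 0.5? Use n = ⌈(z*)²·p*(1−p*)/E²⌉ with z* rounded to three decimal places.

The 95% critical value is z* = 1.960.
p*(1−p*) = 0.2500.
Required n before rounding: 3.841600 × 0.2500 / 0.026² = 1420.710.
⌈1420.710⌉ = 1421.

n = 1421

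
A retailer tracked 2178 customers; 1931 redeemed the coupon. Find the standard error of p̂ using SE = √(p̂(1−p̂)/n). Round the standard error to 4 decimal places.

SE = 0.0068

p̂ = 1931/2178 = 0.88659.
p̂(1−p̂) = 0.88659·0.11341 = 0.100548.
SE = √(0.100548/2178) = √0.000046165 = 0.0068.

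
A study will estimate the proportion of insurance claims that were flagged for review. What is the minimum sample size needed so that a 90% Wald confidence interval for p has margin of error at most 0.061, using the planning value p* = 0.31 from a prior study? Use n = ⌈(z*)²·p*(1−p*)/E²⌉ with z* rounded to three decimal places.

The 90% critical value is z* = 1.645.
p*(1−p*) = 0.2139.
Required n before rounding: 2.706025 × 0.2139 / 0.061² = 155.555.
Rounding up, n = 156.

n = 156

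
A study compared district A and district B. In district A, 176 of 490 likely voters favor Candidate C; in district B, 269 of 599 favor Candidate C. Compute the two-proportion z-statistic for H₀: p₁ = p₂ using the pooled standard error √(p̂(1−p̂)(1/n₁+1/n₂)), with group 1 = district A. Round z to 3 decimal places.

z = -3.002

p̂₁ = 176/490 = 0.35918, p̂₂ = 269/599 = 0.44908.
Pooled p̂ = (176+269)/(490+599) = 445/1089 = 0.40863.
Pooled SE = √[0.2416518·0.00371027] ≈ 0.029943.
z = -0.08990/0.029943 = -3.002.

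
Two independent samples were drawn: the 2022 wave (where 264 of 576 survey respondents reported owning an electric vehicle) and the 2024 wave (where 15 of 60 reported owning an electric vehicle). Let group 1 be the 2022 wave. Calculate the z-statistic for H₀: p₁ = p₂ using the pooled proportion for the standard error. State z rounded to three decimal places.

z = 3.095

p̂₁ = 264/576 = 0.45833, p̂₂ = 15/60 = 0.25000.
Pooling: p̂ = 279/636 = 0.43868.
SE = √[p̂(1−p̂)(1/n₁+1/n₂)] = √[0.43868·0.56132·(1/576+1/60)] ≈ 0.067316.
z = 0.20833/0.067316 = 3.095.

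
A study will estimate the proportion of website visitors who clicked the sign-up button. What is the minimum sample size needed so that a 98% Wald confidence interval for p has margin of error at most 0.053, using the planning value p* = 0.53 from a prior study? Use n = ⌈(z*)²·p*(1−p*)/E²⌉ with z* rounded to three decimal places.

n = 480

For 98% confidence, z* = 2.326.
p*(1−p*) = 0.2491.
Required n before rounding: 5.410276 × 0.2491 / 0.053² = 479.779.
⌈479.779⌉ = 480.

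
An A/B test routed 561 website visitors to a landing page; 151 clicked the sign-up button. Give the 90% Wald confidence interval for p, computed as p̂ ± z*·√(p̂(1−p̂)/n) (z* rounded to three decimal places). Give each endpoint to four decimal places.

p̂ = 151/561 = 0.26916.
SE(p̂) = √(0.26916·0.73084/561) = 0.018726.
z* = 1.645 at the 90% level.
Margin = 1.645·0.018726 = 0.03080.
So the interval runs from 0.2384 to 0.3000.

(0.2384, 0.3000)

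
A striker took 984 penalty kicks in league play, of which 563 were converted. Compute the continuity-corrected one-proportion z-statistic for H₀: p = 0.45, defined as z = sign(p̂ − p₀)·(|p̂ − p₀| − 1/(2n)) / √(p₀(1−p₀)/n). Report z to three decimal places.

p̂ = 563/984 = 0.57215. p̂ − p₀ = 0.122154.
1/(2n) = 0.000508.
Corrected numerator: |0.122154| − 0.000508 = 0.121646.
Under H₀, SE = √(p₀(1−p₀)/n) = √(0.45·0.55/984) = √0.000251524 = 0.015860.
z = (+)0.121646/0.015860 = 7.670.

z = 7.670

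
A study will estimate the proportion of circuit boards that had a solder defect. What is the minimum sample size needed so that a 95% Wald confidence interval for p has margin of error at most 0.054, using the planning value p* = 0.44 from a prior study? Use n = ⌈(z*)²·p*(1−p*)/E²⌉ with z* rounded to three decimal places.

n = 325

For 95% confidence, z* = 1.960.
p*(1−p*) = 0.2464.
Required n before rounding: 3.841600 × 0.2464 / 0.054² = 324.613.
Rounding up, n = 325.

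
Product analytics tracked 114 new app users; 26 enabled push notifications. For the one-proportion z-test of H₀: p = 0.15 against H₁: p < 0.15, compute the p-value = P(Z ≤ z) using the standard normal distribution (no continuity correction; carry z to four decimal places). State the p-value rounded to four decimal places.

p-value = 0.9902

p̂ = 26/114 = 0.22807.
Null standard error: √(0.15·0.85/114) = √0.001118421 = 0.033443.
Test statistic (full precision, shown to 4 dp): z = (26/114 − 0.15)/SE₀ ≈ 2.3344.
From the standard normal, P(Z ≤ z) = 0.9902.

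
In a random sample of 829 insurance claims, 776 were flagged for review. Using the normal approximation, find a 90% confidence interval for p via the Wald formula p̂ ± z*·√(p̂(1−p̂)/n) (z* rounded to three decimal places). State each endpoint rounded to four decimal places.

p̂ = 776/829 = 0.93607.
SE(p̂) = √(0.93607·0.06393/829) = 0.008496.
z* = 1.645 at the 90% level.
Margin of error: 1.645 × 0.008496 = 0.01398.
So the interval runs from 0.9221 to 0.9500.

(0.9221, 0.9500)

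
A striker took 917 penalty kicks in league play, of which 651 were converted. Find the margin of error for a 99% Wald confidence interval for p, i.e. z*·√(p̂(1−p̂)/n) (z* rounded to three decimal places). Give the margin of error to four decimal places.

ME = 0.0386

With x = 651 successes in n = 917, p̂ = 0.70992.
SE(p̂) = √(0.70992·0.29008/917) = 0.014986.
The 99% critical value is z* = 2.576.
So ME = 0.0386.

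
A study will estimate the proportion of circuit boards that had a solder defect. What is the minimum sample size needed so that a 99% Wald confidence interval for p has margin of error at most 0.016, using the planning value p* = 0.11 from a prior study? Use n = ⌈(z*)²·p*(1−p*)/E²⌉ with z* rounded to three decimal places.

n = 2538

The 99% critical value is z* = 2.576.
p*(1−p*) = 0.11·0.89 = 0.0979.
(z*)²·p*(1−p*)/E² = 6.635776·0.0979/0.000256 = 2537.666.
⌈2537.666⌉ = 2538.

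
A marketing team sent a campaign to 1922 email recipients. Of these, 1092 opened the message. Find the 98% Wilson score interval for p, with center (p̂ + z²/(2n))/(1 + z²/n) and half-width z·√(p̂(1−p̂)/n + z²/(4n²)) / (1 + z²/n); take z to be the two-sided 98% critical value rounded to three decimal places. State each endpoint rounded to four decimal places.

Here p̂ = 1092/1922 = 0.56816 and z = 2.326 (z² = 5.410276).
Denominator 1 + z²/n = 1 + 5.410276/1922 = 1.002815.
Adjusted center: (0.56816 + z²/(2n))/1.002815 = 0.56797.
Radicand: p̂(1−p̂)/n + z²/(4n²) = 0.000127656 + 0.000000366 = 0.000128022.
Half-width = 2.326·√0.000128022/1.002815 = 0.02624.
So the interval runs from 0.5417 to 0.5942.

(0.5417, 0.5942)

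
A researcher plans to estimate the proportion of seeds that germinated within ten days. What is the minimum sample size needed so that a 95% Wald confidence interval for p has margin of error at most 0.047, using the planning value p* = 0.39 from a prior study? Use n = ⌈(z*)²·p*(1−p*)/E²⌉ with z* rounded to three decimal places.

The 95% critical value is z* = 1.960.
p*(1−p*) = 0.2379.
(z*)²·p*(1−p*)/E² = 3.841600·0.2379/0.002209 = 413.724.
⌈413.724⌉ = 414.

n = 414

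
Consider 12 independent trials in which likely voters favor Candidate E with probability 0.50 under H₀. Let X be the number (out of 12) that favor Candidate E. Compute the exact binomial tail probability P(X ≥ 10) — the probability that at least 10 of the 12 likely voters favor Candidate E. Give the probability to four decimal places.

P = 0.0193

X ~ Binomial(n=12, p=0.50).
P(X ≥ 10) = C(12,10)·0.50^10·0.50^2 + C(12,11)·0.50^11·0.50^1 + C(12,12)·0.50^12·0.50^0.
= 0.016113 + 0.002930 + 0.000244 = 0.0193.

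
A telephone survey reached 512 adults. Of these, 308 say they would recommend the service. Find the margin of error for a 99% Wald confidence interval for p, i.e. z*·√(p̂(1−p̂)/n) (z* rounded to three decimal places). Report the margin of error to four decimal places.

ME = 0.0557

With x = 308 successes in n = 512, p̂ = 0.60156.
SE = √(p̂(1−p̂)/n) = √(0.239685/512) = 0.021636.
The 99% critical value is z* = 2.576.
ME = 2.576·0.021636 = 0.0557.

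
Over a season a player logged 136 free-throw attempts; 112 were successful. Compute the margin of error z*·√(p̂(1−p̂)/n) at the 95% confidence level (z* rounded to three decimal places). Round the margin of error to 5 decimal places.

With x = 112 successes in n = 136, p̂ = 0.82353.
Standard error of p̂: √(0.145329/136) = √0.001068594 = 0.032689.
For 95% confidence, z* = 1.960.
Margin of error = z*·SE = 1.960 × 0.032689 = 0.06407.

ME = 0.06407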